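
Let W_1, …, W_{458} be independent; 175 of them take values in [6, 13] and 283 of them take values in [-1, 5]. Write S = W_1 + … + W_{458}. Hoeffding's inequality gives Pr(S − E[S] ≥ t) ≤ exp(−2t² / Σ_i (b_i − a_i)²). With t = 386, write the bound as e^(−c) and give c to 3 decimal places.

Σ(b_i − a_i)² = 175·7² + 283·6² = 18763.
c = 2t² / 18763 = 2·386² / 18763 = 15.8819.

15.882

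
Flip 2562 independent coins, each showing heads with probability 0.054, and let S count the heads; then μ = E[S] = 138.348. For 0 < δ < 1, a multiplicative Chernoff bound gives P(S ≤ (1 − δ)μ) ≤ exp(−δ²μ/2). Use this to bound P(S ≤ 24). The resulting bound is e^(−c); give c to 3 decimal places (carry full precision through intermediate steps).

Write 24 = (1 − δ)μ, so δ = 1 − 24/138.348 = 0.8265244…
Then the exponent is δ²μ/2 = (μ − 24)²/(2μ) = 47.255707.

47.256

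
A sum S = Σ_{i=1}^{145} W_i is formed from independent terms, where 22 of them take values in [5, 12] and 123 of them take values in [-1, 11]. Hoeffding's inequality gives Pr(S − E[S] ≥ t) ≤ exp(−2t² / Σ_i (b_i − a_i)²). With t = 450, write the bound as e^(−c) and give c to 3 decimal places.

21.554

Σ(b_i − a_i)² = 22·7² + 123·12² = 18790.
c = 2t² / 18790 = 2·450² / 18790 = 21.5540.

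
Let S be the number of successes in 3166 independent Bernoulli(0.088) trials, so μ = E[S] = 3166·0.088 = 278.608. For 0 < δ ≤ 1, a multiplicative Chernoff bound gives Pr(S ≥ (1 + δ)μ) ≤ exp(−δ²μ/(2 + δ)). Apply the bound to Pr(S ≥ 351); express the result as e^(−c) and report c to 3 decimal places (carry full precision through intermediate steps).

Write 351 = (1 + δ)μ, so δ = 351/278.608 − 1 = 0.2598346…
Then the exponent is δ²μ/(2 + δ) = (351 − μ)² / (μ·(2 + δ)) = 8.323594.

8.324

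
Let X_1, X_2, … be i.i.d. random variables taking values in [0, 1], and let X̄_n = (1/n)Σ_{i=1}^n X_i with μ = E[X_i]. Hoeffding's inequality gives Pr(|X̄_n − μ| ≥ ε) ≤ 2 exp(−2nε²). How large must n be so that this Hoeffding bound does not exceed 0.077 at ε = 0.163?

62

Require 2·exp(−2nε²) ≤ 0.077, i.e. 2nε² ≥ ln(2/0.077) = 3.257097.
So n ≥ 3.257097 / (2·0.163²) = 61.295.
The smallest integer n is 62.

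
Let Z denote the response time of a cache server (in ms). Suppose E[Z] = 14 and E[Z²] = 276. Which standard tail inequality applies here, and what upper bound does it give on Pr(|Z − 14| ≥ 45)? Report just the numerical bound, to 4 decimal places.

The first two moments determine the variance, so Chebyshev's inequality is the sharpest standard bound available.
Var(Z) = E[Z²] − (E[Z])² = 276 − 196 = 80.
Chebyshev's inequality: Pr(|Z − μ| ≥ t) ≤ Var(Z)/t² = 80/2025 = 0.0395.

0.0395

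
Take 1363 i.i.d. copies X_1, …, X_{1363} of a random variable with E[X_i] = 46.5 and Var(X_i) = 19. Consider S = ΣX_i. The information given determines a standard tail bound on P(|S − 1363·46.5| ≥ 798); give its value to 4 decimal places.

With mean and variance of each term known, Chebyshev's inequality bounds the deviation of the sum (or sample mean).
Var(S) = n·Var(X_i) = 1363·19 = 25897.
Chebyshev: P(|S − 1363·46.5| ≥ 798) ≤ Var(S)/798² = 25897/636804 = 0.0407.

0.0407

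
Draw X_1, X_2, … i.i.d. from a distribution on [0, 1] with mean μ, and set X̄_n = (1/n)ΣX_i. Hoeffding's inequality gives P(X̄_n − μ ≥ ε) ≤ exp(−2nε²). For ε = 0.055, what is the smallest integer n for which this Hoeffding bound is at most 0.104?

375

Require exp(−2nε²) ≤ 0.104, i.e. 2nε² ≥ ln(1/0.104) = 2.263364.
So n ≥ 2.263364 / (2·0.055²) = 374.110.
The smallest integer n is 375.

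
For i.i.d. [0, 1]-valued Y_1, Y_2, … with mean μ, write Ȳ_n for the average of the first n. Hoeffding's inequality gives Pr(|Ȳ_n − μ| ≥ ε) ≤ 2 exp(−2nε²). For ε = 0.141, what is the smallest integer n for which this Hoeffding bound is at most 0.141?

Require 2·exp(−2nε²) ≤ 0.141, i.e. 2nε² ≥ ln(2/0.141) = 2.652143.
So n ≥ 2.652143 / (2·0.141²) = 66.700.
The smallest integer n is 67.

67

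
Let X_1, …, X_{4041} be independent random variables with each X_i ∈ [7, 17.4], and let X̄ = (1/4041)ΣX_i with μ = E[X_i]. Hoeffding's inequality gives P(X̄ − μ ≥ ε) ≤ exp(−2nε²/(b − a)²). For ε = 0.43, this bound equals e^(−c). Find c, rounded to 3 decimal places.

13.816

c = 2nε²/(b − a)² = 2·4041·0.43² / 10.4² = 13.8162.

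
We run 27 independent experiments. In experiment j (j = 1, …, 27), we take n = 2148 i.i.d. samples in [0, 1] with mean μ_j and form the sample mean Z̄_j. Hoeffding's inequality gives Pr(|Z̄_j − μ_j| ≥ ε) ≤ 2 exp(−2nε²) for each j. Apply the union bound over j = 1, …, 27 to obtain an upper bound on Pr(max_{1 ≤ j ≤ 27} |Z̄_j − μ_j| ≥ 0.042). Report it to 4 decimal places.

0.0276

Per-experiment Hoeffding bound: 2·exp(−2·2148·0.042²) = 2·exp(−7.57814) = 0.001023.
Union bound over 27 events: 27·0.001023 = 0.02762.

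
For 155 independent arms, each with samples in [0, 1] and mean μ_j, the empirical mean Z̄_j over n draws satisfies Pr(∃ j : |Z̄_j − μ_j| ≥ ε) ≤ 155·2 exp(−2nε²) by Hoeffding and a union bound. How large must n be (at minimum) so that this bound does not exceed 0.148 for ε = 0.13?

227

Need 2·155·exp(−2nε²) ≤ 0.148, i.e. exp(−2nε²) ≤ 0.148/310.
So 2nε² ≥ ln(310/0.148) = 7.647115.
Hence n ≥ 7.647115/(2·0.13²) = 226.246.
The smallest integer n is 227.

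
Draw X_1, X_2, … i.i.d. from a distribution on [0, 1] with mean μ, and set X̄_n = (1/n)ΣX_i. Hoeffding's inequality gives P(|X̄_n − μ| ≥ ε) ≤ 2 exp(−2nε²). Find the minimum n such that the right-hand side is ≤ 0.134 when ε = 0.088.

Require 2·exp(−2nε²) ≤ 0.134, i.e. 2nε² ≥ ln(2/0.134) = 2.703063.
So n ≥ 2.703063 / (2·0.088²) = 174.526.
The smallest integer n is 175.

175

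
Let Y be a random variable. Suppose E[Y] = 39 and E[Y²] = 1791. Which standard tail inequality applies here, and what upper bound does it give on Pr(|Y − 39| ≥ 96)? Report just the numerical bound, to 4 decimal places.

0.0293

The first two moments determine the variance, so Chebyshev's inequality is the sharpest standard bound available.
Var(Y) = E[Y²] − (E[Y])² = 1791 − 1521 = 270.
Chebyshev's inequality: Pr(|Y − μ| ≥ t) ≤ Var(Y)/t² = 270/9216 = 0.0293.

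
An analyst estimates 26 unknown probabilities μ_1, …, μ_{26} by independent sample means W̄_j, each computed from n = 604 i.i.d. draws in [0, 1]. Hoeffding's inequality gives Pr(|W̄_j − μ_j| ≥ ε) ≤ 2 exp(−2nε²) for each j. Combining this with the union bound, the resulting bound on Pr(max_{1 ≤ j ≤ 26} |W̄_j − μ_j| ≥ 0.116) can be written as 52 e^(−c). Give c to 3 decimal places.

16.255

Union bound over the 26 events: Pr(max_{1 ≤ j ≤ 26} |W̄_j − μ_j| ≥ 0.116) ≤ 26·2·exp(−2nε²) = 52 exp(−2·604·0.116²).
So c = 2·604·0.116² = 16.2548.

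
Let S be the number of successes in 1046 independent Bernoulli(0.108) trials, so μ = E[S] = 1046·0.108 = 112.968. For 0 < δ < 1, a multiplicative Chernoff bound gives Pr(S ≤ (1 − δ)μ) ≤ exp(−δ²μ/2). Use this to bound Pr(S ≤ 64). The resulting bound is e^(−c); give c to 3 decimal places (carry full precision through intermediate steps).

10.613

Write 64 = (1 − δ)μ, so δ = 1 − 64/112.968 = 0.4334679…
Then the exponent is δ²μ/2 = (μ − 64)²/(2μ) = 10.613028.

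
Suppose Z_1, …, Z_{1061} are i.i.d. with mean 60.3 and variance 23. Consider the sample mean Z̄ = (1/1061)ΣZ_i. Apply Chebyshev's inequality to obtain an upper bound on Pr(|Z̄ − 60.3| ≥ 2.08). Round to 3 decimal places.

0.005

Var(Z̄) = Var(Z_i)/n = 23/1061 = 0.021678.
Chebyshev: Pr(|Z̄ − 60.3| ≥ 2.08) ≤ Var(Z̄)/(2.08)² = 23/(1061·2.08²) = 0.0050.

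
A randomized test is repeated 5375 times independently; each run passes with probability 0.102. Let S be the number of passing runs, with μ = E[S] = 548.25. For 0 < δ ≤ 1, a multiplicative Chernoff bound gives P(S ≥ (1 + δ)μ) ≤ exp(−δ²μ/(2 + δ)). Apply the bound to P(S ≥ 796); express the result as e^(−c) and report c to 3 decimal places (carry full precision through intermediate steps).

45.661

Write 796 = (1 + δ)μ, so δ = 796/548.25 − 1 = 0.4518924…
Then the exponent is δ²μ/(2 + δ) = (796 − μ)² / (μ·(2 + δ)) = 45.661196.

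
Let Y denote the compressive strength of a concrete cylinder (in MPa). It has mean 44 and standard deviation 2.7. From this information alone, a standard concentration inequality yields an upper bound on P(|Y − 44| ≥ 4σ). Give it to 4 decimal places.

0.0625

Mean and variance are known, so Chebyshev's inequality applies.
Chebyshev: P(|Y − μ| ≥ t) ≤ Var(Y)/t².
Var(Y) = σ² = 2.7² = 7.29.
t = 4·2.7 = 10.8.
Bound = 7.29 / 116.64 = 0.0625.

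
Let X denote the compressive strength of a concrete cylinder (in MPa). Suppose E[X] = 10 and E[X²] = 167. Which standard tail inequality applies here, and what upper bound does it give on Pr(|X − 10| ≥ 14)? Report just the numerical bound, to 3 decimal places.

The first two moments determine the variance, so Chebyshev's inequality is the sharpest standard bound available.
Var(X) = E[X²] − (E[X])² = 167 − 100 = 67.
Chebyshev's inequality: Pr(|X − μ| ≥ t) ≤ Var(X)/t² = 67/196 = 0.3418.

0.342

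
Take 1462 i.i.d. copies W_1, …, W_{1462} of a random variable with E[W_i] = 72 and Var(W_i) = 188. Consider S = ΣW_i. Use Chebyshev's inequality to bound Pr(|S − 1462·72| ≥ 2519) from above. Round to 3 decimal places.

0.043

Var(S) = n·Var(W_i) = 1462·188 = 274856.
Chebyshev: Pr(|S − 1462·72| ≥ 2519) ≤ Var(S)/2519² = 274856/6345361 = 0.0433.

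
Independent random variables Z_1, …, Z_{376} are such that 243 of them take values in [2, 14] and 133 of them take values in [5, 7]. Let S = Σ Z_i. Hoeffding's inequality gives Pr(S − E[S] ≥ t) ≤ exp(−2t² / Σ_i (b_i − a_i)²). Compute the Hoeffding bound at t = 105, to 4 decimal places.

0.5376

Σ(b_i − a_i)² = 243·12² + 133·2² = 35524.
Exponent = 2·105² / 35524 = 0.62071.
Bound = exp(−0.62071) = 0.53756.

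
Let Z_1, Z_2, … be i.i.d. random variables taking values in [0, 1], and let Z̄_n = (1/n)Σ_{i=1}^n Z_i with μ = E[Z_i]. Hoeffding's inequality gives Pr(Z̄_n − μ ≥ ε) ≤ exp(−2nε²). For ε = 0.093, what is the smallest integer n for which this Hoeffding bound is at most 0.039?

188

Require exp(−2nε²) ≤ 0.039, i.e. 2nε² ≥ ln(1/0.039) = 3.244194.
So n ≥ 3.244194 / (2·0.093²) = 187.547.
The smallest integer n is 188.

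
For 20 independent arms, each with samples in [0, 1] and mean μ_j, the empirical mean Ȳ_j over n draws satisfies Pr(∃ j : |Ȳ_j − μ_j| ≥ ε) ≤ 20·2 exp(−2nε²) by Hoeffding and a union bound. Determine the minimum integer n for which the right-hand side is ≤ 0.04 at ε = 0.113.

271

Need 2·20·exp(−2nε²) ≤ 0.04, i.e. exp(−2nε²) ≤ 0.04/40.
So 2nε² ≥ ln(40/0.04) = 6.907755.
Hence n ≥ 6.907755/(2·0.113²) = 270.489.
The smallest integer n is 271.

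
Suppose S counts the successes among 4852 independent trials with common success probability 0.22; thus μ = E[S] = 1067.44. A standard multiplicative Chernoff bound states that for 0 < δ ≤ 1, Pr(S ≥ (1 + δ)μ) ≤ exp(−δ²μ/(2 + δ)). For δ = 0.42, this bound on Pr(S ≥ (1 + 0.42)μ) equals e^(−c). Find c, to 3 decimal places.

c = δ²μ/(2 + δ) = 0.42²·1067.44/(2 + 0.42) = 77.8084.

77.808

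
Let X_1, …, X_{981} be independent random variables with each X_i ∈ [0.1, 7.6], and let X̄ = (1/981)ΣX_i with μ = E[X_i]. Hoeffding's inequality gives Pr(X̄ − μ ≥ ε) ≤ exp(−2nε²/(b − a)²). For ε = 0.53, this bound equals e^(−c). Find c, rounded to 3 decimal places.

c = 2nε²/(b − a)² = 2·981·0.53² / 7.5² = 9.7978.

9.798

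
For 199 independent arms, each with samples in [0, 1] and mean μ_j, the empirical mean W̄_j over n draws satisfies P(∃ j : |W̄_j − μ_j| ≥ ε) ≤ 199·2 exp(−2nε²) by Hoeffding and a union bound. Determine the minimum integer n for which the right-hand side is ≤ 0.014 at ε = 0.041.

3051

Need 2·199·exp(−2nε²) ≤ 0.014, i.e. exp(−2nε²) ≤ 0.014/398.
So 2nε² ≥ ln(398/0.014) = 10.255150.
Hence n ≥ 10.255150/(2·0.041²) = 3050.312.
The smallest integer n is 3051.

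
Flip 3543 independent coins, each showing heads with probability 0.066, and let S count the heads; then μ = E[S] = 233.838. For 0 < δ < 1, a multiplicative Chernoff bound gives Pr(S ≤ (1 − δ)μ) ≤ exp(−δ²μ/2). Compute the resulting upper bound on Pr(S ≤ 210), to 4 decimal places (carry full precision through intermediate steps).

Write 210 = (1 − δ)μ, so δ = 1 − 210/233.838 = 0.1019424…
Then the exponent is δ²μ/2 = (μ − 210)²/(2μ) = 1.215051.
Bound = exp(−1.215051) = 0.29669.

0.2967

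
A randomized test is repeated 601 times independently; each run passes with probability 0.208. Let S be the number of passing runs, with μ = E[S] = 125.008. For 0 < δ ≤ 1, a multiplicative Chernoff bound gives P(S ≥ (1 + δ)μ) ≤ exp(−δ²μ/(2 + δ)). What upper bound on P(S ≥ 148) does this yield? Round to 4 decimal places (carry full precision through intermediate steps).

0.1442

Write 148 = (1 + δ)μ, so δ = 148/125.008 − 1 = 0.1839242…
Then the exponent is δ²μ/(2 + δ) = (148 − μ)² / (μ·(2 + δ)) = 1.936324.
Bound = exp(−1.936324) = 0.14423.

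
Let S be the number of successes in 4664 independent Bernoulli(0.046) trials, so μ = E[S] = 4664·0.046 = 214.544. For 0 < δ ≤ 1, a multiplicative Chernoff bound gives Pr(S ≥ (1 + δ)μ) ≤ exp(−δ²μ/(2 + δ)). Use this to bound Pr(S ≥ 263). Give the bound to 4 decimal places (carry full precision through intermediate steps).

Write 263 = (1 + δ)μ, so δ = 263/214.544 − 1 = 0.2258558…
Then the exponent is δ²μ/(2 + δ) = (263 − μ)² / (μ·(2 + δ)) = 4.916791.
Bound = exp(−4.916791) = 0.00732.

0.0073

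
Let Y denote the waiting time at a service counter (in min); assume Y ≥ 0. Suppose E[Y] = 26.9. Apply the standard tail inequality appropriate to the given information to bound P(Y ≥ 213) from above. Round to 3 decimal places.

0.126

Only the mean of a non-negative variable is known, so Markov's inequality is the applicable tail bound.
Markov's inequality: for a non-negative random variable, P(Y ≥ a) ≤ E[Y]/a.
Here E[Y] = 26.9 and a = 213, so the bound is 26.9/213 = 0.1263.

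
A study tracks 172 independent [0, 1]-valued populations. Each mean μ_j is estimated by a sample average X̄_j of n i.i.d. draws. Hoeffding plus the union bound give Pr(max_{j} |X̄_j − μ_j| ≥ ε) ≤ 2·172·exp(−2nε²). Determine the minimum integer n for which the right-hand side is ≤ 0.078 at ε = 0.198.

108

Need 2·172·exp(−2nε²) ≤ 0.078, i.e. exp(−2nε²) ≤ 0.078/344.
So 2nε² ≥ ln(344/0.078) = 8.391688.
Hence n ≥ 8.391688/(2·0.198²) = 107.026.
The smallest integer n is 108.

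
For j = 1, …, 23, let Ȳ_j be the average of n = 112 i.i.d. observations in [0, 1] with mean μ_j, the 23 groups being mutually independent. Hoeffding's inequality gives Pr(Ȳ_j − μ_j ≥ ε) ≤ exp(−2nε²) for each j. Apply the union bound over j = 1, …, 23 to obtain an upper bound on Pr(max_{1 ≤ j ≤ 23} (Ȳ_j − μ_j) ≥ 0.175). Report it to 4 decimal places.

Per-experiment Hoeffding bound: exp(−2·112·0.175²) = exp(−6.86000) = 0.0010489.
Union bound over 23 events: 23·0.0010489 = 0.02413.

0.0241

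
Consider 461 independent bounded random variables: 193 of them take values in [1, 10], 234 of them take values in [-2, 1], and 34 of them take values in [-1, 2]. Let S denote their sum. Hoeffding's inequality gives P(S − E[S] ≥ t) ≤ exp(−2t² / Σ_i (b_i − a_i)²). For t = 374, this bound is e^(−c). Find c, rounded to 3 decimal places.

15.503

Σ(b_i − a_i)² = 193·9² + 234·3² + 34·3² = 18045.
c = 2t² / 18045 = 2·374² / 18045 = 15.5030.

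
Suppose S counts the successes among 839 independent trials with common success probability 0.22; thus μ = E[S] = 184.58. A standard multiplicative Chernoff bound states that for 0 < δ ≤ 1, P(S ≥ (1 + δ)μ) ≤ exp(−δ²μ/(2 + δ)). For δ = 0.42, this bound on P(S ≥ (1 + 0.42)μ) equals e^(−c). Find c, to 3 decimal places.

c = δ²μ/(2 + δ) = 0.42²·184.58/(2 + 0.42) = 13.4545.

13.455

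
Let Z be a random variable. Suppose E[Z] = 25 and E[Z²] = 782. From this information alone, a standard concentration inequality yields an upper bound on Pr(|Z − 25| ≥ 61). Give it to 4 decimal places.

The first two moments determine the variance, so Chebyshev's inequality is the sharpest standard bound available.
Var(Z) = E[Z²] − (E[Z])² = 782 − 625 = 157.
Chebyshev's inequality: Pr(|Z − μ| ≥ t) ≤ Var(Z)/t² = 157/3721 = 0.0422.

0.0422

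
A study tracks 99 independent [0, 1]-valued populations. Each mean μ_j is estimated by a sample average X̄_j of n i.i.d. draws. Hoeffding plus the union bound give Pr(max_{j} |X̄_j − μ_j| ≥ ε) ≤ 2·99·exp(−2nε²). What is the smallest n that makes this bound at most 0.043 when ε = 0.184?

Need 2·99·exp(−2nε²) ≤ 0.043, i.e. exp(−2nε²) ≤ 0.043/198.
So 2nε² ≥ ln(198/0.043) = 8.434822.
Hence n ≥ 8.434822/(2·0.184²) = 124.569.
The smallest integer n is 125.

125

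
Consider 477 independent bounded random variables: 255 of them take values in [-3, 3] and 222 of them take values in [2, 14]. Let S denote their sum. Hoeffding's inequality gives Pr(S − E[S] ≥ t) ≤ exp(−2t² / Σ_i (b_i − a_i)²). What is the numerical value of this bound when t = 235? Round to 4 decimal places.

0.0683

Σ(b_i − a_i)² = 255·6² + 222·12² = 41148.
Exponent = 2·235² / 41148 = 2.68421.
Bound = exp(−2.68421) = 0.06827.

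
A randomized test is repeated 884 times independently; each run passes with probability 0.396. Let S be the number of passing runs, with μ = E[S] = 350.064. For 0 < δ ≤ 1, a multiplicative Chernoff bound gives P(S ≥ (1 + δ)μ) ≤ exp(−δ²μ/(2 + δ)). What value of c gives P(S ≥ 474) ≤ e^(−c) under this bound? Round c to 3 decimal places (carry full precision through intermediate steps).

18.639

Write 474 = (1 + δ)μ, so δ = 474/350.064 − 1 = 0.3540381…
Then the exponent is δ²μ/(2 + δ) = (474 − μ)² / (μ·(2 + δ)) = 18.639489.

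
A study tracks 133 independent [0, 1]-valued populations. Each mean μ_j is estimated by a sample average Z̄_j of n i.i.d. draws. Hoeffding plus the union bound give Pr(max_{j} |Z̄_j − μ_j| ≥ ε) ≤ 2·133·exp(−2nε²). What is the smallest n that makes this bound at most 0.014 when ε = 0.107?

Need 2·133·exp(−2nε²) ≤ 0.014, i.e. exp(−2nε²) ≤ 0.014/266.
So 2nε² ≥ ln(266/0.014) = 9.852194.
Hence n ≥ 9.852194/(2·0.107²) = 430.264.
The smallest integer n is 431.

431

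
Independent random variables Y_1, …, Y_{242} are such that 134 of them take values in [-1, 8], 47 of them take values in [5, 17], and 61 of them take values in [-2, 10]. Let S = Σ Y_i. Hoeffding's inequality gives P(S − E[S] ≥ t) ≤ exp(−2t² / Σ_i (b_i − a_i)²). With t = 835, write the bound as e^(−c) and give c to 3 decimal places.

Σ(b_i − a_i)² = 134·9² + 47·12² + 61·12² = 26406.
c = 2t² / 26406 = 2·835² / 26406 = 52.8081.

52.808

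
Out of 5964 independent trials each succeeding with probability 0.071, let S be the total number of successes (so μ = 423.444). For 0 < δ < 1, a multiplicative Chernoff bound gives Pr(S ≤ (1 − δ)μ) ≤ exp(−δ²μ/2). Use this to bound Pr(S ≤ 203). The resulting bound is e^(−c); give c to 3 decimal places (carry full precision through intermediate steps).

Write 203 = (1 − δ)μ, so δ = 1 − 203/423.444 = 0.5205978…
Then the exponent is δ²μ/2 = (μ − 203)²/(2μ) = 57.381327.

57.381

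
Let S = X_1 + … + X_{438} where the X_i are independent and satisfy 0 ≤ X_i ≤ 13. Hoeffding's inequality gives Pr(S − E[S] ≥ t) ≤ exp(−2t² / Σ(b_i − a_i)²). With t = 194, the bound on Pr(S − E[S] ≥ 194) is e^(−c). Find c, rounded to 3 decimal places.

1.017

Σ(b_i − a_i)² = 438·(13)² = 74022.
c = 2t²/74022 = 2·194²/74022 = 1.0169.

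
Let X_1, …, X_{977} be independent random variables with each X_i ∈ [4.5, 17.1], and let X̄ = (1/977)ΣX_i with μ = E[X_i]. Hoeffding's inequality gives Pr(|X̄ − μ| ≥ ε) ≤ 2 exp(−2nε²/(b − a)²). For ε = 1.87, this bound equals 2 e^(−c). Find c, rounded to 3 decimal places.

c = 2nε²/(b − a)² = 2·977·1.87² / 12.6² = 43.0394.

43.039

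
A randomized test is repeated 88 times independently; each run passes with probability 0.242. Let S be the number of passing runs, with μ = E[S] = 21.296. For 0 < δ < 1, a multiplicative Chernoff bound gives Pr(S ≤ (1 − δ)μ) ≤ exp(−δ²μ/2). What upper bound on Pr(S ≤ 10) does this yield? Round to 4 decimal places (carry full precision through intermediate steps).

0.0500

Write 10 = (1 − δ)μ, so δ = 1 − 10/21.296 = 0.5304282…
Then the exponent is δ²μ/2 = (μ − 10)²/(2μ) = 2.995859.
Bound = exp(−2.995859) = 0.04999.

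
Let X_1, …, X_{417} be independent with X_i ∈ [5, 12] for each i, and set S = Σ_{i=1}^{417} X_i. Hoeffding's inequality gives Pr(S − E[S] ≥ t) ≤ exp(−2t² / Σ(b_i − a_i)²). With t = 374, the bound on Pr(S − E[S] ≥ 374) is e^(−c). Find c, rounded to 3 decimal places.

Σ(b_i − a_i)² = 417·(7)² = 20433.
c = 2t²/20433 = 2·374²/20433 = 13.6912.

13.691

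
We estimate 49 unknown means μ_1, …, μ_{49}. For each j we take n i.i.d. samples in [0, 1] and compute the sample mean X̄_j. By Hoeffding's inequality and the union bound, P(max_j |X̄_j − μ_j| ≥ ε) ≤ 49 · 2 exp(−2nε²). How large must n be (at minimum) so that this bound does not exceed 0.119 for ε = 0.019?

9299

Need 2·49·exp(−2nε²) ≤ 0.119, i.e. exp(−2nε²) ≤ 0.119/98.
So 2nε² ≥ ln(98/0.119) = 6.713599.
Hence n ≥ 6.713599/(2·0.019²) = 9298.614.
The smallest integer n is 9299.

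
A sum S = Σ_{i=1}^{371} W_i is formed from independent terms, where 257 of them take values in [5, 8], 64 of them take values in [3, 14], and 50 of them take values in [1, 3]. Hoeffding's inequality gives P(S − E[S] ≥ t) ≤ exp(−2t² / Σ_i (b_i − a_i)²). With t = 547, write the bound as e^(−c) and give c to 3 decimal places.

Σ(b_i − a_i)² = 257·3² + 64·11² + 50·2² = 10257.
c = 2t² / 10257 = 2·547² / 10257 = 58.3424.

58.342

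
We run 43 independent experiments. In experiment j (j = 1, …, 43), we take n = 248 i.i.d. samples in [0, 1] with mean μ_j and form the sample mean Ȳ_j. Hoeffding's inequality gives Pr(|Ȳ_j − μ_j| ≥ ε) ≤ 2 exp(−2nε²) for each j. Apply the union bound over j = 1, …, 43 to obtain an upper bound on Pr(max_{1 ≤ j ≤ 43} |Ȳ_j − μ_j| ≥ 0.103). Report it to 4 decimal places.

Per-experiment Hoeffding bound: 2·exp(−2·248·0.103²) = 2·exp(−5.26206) = 0.010369.
Union bound over 43 events: 43·0.010369 = 0.44587.

0.4459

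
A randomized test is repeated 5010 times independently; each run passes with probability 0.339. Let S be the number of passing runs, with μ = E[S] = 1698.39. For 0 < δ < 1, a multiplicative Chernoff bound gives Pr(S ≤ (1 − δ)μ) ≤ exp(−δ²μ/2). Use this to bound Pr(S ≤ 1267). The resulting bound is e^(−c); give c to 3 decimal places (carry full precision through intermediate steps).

Write 1267 = (1 − δ)μ, so δ = 1 − 1267/1698.39 = 0.2539994…
Then the exponent is δ²μ/2 = (μ − 1267)²/(2μ) = 54.786395.

54.786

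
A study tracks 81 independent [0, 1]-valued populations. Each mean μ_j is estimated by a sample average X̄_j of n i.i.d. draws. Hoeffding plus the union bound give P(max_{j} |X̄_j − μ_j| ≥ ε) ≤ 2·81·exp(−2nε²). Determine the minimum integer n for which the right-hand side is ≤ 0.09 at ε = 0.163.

Need 2·81·exp(−2nε²) ≤ 0.09, i.e. exp(−2nε²) ≤ 0.09/162.
So 2nε² ≥ ln(162/0.09) = 7.495542.
Hence n ≥ 7.495542/(2·0.163²) = 141.058.
The smallest integer n is 142.

142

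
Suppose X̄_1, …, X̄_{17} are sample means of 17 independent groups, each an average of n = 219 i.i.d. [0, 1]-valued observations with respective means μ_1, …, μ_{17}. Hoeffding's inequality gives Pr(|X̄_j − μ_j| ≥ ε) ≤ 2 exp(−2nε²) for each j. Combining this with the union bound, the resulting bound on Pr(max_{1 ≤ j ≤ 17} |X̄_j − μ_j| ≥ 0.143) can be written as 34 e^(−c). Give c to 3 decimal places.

Union bound over the 17 events: Pr(max_{1 ≤ j ≤ 17} |X̄_j − μ_j| ≥ 0.143) ≤ 17·2·exp(−2nε²) = 34 exp(−2·219·0.143²).
So c = 2·219·0.143² = 8.9567.

8.957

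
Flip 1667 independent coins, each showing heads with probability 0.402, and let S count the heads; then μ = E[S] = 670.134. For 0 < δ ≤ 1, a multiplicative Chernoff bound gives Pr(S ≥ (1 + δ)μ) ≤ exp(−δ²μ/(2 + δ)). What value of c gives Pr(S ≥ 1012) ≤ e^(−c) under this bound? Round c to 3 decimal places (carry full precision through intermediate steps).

69.479

Write 1012 = (1 + δ)μ, so δ = 1012/670.134 − 1 = 0.5101457…
Then the exponent is δ²μ/(2 + δ) = (1012 − μ)² / (μ·(2 + δ)) = 69.478628.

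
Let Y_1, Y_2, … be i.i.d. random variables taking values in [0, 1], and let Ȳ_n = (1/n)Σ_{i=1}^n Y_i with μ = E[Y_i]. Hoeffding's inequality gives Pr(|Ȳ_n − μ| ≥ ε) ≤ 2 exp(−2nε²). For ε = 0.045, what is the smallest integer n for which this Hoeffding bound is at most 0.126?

Require 2·exp(−2nε²) ≤ 0.126, i.e. 2nε² ≥ ln(2/0.126) = 2.764621.
So n ≥ 2.764621 / (2·0.045²) = 682.622.
The smallest integer n is 683.

683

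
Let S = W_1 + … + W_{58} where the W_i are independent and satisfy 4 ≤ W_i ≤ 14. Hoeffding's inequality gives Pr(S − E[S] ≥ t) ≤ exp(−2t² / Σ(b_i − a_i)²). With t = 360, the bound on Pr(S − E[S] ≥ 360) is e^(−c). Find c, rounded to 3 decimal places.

44.690

Σ(b_i − a_i)² = 58·(10)² = 5800.
c = 2t²/5800 = 2·360²/5800 = 44.6897.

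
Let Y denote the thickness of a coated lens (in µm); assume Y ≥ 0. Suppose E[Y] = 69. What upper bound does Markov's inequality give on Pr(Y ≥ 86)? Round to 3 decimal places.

0.802

Markov's inequality: for a non-negative random variable, Pr(Y ≥ a) ≤ E[Y]/a.
Here E[Y] = 69 and a = 86, so the bound is 69/86 = 0.8023.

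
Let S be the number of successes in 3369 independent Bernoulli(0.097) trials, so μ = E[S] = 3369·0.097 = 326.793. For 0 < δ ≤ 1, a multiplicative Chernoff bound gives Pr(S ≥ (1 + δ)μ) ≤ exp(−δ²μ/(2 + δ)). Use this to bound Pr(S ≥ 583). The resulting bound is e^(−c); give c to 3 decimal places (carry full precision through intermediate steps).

72.151

Write 583 = (1 + δ)μ, so δ = 583/326.793 − 1 = 0.7840039…
Then the exponent is δ²μ/(2 + δ) = (583 − μ)² / (μ·(2 + δ)) = 72.150508.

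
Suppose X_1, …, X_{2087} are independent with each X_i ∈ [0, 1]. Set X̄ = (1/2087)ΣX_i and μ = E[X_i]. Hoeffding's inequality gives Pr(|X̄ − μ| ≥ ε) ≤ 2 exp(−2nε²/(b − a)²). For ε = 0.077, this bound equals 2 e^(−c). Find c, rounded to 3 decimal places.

24.748

c = 2nε²/(b − a)² = 2·2087·0.077² / 1² = 24.7476.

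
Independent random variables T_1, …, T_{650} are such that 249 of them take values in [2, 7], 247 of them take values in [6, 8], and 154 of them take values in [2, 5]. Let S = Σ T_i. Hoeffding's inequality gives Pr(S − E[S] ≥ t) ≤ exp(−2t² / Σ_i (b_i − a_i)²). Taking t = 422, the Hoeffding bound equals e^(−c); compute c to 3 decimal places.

Σ(b_i − a_i)² = 249·5² + 247·2² + 154·3² = 8599.
c = 2t² / 8599 = 2·422² / 8599 = 41.4197.

41.420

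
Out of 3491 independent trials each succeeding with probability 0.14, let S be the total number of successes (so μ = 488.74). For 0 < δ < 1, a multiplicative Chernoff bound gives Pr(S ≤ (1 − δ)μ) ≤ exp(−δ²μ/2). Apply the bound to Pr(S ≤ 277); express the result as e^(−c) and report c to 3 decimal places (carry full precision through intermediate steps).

Write 277 = (1 − δ)μ, so δ = 1 − 277/488.74 = 0.4332365…
Then the exponent is δ²μ/2 = (μ − 277)²/(2μ) = 45.866747.

45.867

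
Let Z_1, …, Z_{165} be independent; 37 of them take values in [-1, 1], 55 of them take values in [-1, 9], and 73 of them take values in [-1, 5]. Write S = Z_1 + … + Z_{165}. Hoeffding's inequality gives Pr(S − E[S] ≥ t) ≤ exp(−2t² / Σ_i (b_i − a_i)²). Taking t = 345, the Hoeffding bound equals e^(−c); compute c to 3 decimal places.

28.764

Σ(b_i − a_i)² = 37·2² + 55·10² + 73·6² = 8276.
c = 2t² / 8276 = 2·345² / 8276 = 28.7639.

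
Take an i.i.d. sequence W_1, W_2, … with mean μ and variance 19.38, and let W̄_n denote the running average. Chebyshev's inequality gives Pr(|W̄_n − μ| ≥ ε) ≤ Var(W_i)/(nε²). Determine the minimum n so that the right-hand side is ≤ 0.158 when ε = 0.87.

163

Require 19.38/(n·0.87²) ≤ 0.158, i.e. n ≥ 19.38/(0.158·0.87²) = 162.053.
The smallest integer n is 163.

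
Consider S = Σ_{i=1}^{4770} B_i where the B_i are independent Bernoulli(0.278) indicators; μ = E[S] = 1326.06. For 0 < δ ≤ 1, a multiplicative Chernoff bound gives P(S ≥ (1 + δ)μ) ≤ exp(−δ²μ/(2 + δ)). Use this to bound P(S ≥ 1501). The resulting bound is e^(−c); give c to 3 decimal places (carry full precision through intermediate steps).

Write 1501 = (1 + δ)μ, so δ = 1501/1326.06 − 1 = 0.1319246…
Then the exponent is δ²μ/(2 + δ) = (1501 − μ)² / (μ·(2 + δ)) = 10.825382.

10.825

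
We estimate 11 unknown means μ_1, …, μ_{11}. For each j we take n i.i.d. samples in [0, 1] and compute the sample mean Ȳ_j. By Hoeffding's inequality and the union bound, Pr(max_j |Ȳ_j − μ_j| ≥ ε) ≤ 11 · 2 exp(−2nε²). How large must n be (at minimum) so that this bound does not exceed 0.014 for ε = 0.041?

2190

Need 2·11·exp(−2nε²) ≤ 0.014, i.e. exp(−2nε²) ≤ 0.014/22.
So 2nε² ≥ ln(22/0.014) = 7.359740.
Hence n ≥ 7.359740/(2·0.041²) = 2189.096.
The smallest integer n is 2190.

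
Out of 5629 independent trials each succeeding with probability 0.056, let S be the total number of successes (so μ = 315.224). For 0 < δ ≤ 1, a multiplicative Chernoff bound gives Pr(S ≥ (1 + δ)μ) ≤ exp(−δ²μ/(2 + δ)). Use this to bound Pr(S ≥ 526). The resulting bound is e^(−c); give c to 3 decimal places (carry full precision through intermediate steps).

52.812

Write 526 = (1 + δ)μ, so δ = 526/315.224 − 1 = 0.6686547…
Then the exponent is δ²μ/(2 + δ) = (526 − μ)² / (μ·(2 + δ)) = 52.811763.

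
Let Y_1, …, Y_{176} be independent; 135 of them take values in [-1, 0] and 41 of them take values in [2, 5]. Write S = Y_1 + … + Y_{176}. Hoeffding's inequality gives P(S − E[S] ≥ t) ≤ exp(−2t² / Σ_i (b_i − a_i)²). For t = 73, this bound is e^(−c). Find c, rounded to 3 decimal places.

Σ(b_i − a_i)² = 135·1² + 41·3² = 504.
c = 2t² / 504 = 2·73² / 504 = 21.1468.

21.147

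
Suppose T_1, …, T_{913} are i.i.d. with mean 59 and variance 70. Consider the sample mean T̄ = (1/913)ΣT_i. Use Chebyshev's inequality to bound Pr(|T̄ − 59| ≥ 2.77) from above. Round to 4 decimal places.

0.0100

Var(T̄) = Var(T_i)/n = 70/913 = 0.07667.
Chebyshev: Pr(|T̄ − 59| ≥ 2.77) ≤ Var(T̄)/(2.77)² = 70/(913·2.77²) = 0.0100.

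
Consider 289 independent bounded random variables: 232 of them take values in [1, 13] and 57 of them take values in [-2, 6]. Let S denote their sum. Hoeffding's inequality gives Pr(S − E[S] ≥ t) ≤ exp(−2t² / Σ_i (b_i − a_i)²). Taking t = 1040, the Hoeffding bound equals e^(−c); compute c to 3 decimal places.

58.377

Σ(b_i − a_i)² = 232·12² + 57·8² = 37056.
c = 2t² / 37056 = 2·1040² / 37056 = 58.3765.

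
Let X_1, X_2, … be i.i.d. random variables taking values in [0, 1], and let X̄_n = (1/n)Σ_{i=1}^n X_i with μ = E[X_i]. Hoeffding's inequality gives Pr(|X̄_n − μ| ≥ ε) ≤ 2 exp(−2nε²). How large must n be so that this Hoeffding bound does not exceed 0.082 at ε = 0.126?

Require 2·exp(−2nε²) ≤ 0.082, i.e. 2nε² ≥ ln(2/0.082) = 3.194183.
So n ≥ 3.194183 / (2·0.126²) = 100.598.
The smallest integer n is 101.

101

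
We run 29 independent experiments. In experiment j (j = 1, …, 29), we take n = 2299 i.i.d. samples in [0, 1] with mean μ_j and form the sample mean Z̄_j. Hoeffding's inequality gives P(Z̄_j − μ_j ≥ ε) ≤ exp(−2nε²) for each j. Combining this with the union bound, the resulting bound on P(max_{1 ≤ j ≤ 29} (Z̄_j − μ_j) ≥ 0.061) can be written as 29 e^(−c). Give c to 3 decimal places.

17.109

Union bound over the 29 events: P(max_{1 ≤ j ≤ 29} (Z̄_j − μ_j) ≥ 0.061) ≤ 29·exp(−2nε²) = 29 exp(−2·2299·0.061²).
So c = 2·2299·0.061² = 17.1092.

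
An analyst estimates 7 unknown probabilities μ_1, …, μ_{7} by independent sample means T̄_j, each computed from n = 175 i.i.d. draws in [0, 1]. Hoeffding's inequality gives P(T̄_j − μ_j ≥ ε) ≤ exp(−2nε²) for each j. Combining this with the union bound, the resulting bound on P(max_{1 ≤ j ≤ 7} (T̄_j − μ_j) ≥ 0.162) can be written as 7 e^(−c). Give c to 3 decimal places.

9.185

Union bound over the 7 events: P(max_{1 ≤ j ≤ 7} (T̄_j − μ_j) ≥ 0.162) ≤ 7·exp(−2nε²) = 7 exp(−2·175·0.162²).
So c = 2·175·0.162² = 9.1854.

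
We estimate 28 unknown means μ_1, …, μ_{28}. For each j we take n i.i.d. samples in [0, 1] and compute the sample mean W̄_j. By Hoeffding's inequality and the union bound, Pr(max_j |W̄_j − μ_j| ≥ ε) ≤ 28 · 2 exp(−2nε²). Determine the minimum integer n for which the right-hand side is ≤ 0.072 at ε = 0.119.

236

Need 2·28·exp(−2nε²) ≤ 0.072, i.e. exp(−2nε²) ≤ 0.072/56.
So 2nε² ≥ ln(56/0.072) = 6.656441.
Hence n ≥ 6.656441/(2·0.119²) = 235.027.
The smallest integer n is 236.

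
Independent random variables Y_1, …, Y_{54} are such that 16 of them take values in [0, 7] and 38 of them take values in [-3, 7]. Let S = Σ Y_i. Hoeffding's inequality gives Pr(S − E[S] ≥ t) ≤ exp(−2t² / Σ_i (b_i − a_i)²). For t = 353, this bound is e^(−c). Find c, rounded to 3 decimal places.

Σ(b_i − a_i)² = 16·7² + 38·10² = 4584.
c = 2t² / 4584 = 2·353² / 4584 = 54.3669.

54.367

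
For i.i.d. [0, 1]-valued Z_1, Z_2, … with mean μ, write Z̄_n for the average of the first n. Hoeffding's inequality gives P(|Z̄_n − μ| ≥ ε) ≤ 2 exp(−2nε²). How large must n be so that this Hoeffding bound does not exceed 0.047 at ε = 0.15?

84

Require 2·exp(−2nε²) ≤ 0.047, i.e. 2nε² ≥ ln(2/0.047) = 3.750755.
So n ≥ 3.750755 / (2·0.15²) = 83.350.
The smallest integer n is 84.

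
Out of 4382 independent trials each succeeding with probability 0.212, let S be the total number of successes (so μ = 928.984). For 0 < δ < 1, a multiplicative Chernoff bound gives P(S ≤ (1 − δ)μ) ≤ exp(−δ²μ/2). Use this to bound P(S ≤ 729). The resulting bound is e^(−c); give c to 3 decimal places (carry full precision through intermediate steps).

21.525

Write 729 = (1 − δ)μ, so δ = 1 − 729/928.984 = 0.2152717…
Then the exponent is δ²μ/2 = (μ − 729)²/(2μ) = 21.525452.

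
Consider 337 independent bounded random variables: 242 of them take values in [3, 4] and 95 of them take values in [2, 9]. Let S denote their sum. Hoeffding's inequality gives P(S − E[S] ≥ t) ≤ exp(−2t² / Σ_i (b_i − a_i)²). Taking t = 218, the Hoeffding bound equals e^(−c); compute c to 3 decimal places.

19.409

Σ(b_i − a_i)² = 242·1² + 95·7² = 4897.
c = 2t² / 4897 = 2·218² / 4897 = 19.4094.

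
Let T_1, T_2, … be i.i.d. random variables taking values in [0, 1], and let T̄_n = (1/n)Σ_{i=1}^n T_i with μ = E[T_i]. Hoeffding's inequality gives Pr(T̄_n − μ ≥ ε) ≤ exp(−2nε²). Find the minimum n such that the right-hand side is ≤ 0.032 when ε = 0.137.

Require exp(−2nε²) ≤ 0.032, i.e. 2nε² ≥ ln(1/0.032) = 3.442019.
So n ≥ 3.442019 / (2·0.137²) = 91.694.
The smallest integer n is 92.

92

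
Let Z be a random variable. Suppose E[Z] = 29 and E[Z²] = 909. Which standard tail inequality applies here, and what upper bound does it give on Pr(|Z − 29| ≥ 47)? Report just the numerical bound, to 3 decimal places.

The first two moments determine the variance, so Chebyshev's inequality is the sharpest standard bound available.
Var(Z) = E[Z²] − (E[Z])² = 909 − 841 = 68.
Chebyshev's inequality: Pr(|Z − μ| ≥ t) ≤ Var(Z)/t² = 68/2209 = 0.0308.

0.031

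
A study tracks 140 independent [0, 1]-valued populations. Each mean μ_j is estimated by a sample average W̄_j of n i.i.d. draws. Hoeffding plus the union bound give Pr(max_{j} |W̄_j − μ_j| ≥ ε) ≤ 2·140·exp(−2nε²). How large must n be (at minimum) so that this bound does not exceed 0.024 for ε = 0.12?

Need 2·140·exp(−2nε²) ≤ 0.024, i.e. exp(−2nε²) ≤ 0.024/280.
So 2nε² ≥ ln(280/0.024) = 9.364491.
Hence n ≥ 9.364491/(2·0.12²) = 325.156.
The smallest integer n is 326.

326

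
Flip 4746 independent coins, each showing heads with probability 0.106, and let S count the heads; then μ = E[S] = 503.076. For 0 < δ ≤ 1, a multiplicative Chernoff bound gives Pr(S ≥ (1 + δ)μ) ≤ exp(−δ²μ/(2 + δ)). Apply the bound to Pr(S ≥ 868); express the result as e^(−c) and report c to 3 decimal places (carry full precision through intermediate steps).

Write 868 = (1 + δ)μ, so δ = 868/503.076 − 1 = 0.7253854…
Then the exponent is δ²μ/(2 + δ) = (868 − μ)² / (μ·(2 + δ)) = 97.127749.

97.128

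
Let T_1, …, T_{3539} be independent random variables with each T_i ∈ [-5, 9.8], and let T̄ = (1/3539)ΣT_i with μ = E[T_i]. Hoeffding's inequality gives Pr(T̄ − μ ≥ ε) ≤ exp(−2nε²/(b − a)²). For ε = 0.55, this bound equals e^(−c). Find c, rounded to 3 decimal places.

9.775

c = 2nε²/(b − a)² = 2·3539·0.55² / 14.8² = 9.7749.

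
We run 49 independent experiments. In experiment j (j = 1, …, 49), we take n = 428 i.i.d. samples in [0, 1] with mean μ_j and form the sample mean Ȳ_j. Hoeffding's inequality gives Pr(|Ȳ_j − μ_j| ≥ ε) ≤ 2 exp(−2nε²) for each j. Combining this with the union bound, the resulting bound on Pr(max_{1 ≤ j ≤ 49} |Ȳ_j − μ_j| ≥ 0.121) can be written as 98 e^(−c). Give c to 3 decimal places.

Union bound over the 49 events: Pr(max_{1 ≤ j ≤ 49} |Ȳ_j − μ_j| ≥ 0.121) ≤ 49·2·exp(−2nε²) = 98 exp(−2·428·0.121²).
So c = 2·428·0.121² = 12.5327.

12.533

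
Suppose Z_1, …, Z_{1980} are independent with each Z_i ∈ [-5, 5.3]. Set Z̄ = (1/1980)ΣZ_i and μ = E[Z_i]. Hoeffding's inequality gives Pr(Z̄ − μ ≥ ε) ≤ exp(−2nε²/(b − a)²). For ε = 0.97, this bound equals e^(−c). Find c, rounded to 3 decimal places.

c = 2nε²/(b − a)² = 2·1980·0.97² / 10.3² = 35.1208.

35.121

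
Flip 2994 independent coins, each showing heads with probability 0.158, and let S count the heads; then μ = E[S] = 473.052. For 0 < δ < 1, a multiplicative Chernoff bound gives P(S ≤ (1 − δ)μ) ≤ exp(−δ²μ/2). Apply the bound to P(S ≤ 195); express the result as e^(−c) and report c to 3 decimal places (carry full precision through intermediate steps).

81.717

Write 195 = (1 − δ)μ, so δ = 1 − 195/473.052 = 0.5877832…
Then the exponent is δ²μ/2 = (μ − 195)²/(2μ) = 81.717142.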